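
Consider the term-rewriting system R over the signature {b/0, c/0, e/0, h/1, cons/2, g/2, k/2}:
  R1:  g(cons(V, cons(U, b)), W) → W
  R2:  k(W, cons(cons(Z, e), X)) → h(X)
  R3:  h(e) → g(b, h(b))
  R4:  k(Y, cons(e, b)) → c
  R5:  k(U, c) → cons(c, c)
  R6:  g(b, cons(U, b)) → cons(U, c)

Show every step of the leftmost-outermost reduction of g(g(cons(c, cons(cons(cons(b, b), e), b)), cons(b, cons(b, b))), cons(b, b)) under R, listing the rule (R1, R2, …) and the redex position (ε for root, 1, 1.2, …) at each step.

1. g(g(cons(c, cons(cons(cons(b, b), e), b)), cons(b, cons(b, b))), cons(b, b))  →  g(cons(b, cons(b, b)), cons(b, b))   [R1 at 1]
2. g(cons(b, cons(b, b)), cons(b, b))  →  cons(b, b)   [R1 at ε]

cons(b, b)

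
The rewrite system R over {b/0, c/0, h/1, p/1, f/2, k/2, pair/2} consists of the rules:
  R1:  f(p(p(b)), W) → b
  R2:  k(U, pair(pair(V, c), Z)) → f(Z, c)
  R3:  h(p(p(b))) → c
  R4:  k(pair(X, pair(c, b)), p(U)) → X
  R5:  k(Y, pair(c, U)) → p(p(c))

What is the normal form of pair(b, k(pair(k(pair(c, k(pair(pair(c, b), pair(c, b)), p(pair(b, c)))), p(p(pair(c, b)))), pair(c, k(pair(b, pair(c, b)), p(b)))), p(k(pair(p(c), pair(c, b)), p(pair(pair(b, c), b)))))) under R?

1. pair(b, k(pair(k(pair(c, k(pair(pair(c, b), pair(c, b)), p(pair(b, c)))), p(p(pair(c, b)))), pair(c, k(pair(b, pair(c, b)), p(b)))), p(k(pair(p(c), pair(c, b)), p(pair(pair(b, c), b))))))  →  pair(b, k(pair(k(pair(c, pair(c, b)), p(p(pair(c, b)))), pair(c, k(pair(b, pair(c, b)), p(b)))), p(k(pair(p(c), pair(c, b)), p(pair(pair(b, c), b))))))   [R4 at 2.1.1.1.2]
2. pair(b, k(pair(k(pair(c, pair(c, b)), p(p(pair(c, b)))), pair(c, k(pair(b, pair(c, b)), p(b)))), p(k(pair(p(c), pair(c, b)), p(pair(pair(b, c), b))))))  →  pair(b, k(pair(c, pair(c, k(pair(b, pair(c, b)), p(b)))), p(k(pair(p(c), pair(c, b)), p(pair(pair(b, c), b))))))   [R4 at 2.1.1]
3. pair(b, k(pair(c, pair(c, k(pair(b, pair(c, b)), p(b)))), p(k(pair(p(c), pair(c, b)), p(pair(pair(b, c), b))))))  →  pair(b, k(pair(c, pair(c, b)), p(k(pair(p(c), pair(c, b)), p(pair(pair(b, c), b))))))   [R4 at 2.1.2.2]
4. pair(b, k(pair(c, pair(c, b)), p(k(pair(p(c), pair(c, b)), p(pair(pair(b, c), b))))))  →  pair(b, c)   [R4 at 2]

pair(b, c)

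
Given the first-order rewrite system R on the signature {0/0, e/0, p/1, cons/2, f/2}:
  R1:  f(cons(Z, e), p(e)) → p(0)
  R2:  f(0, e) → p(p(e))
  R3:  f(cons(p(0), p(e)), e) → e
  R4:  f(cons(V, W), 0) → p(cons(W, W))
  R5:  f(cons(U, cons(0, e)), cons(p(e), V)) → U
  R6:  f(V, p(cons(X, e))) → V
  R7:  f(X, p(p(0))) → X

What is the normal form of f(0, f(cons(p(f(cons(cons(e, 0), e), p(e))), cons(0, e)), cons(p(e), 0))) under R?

1. f(0, f(cons(p(f(cons(cons(e, 0), e), p(e))), cons(0, e)), cons(p(e), 0)))  →  f(0, p(f(cons(cons(e, 0), e), p(e))))   [R5 at 2]
2. f(0, p(f(cons(cons(e, 0), e), p(e))))  →  f(0, p(p(0)))   [R1 at 2.1]
3. f(0, p(p(0)))  →  0   [R7 at ε]

0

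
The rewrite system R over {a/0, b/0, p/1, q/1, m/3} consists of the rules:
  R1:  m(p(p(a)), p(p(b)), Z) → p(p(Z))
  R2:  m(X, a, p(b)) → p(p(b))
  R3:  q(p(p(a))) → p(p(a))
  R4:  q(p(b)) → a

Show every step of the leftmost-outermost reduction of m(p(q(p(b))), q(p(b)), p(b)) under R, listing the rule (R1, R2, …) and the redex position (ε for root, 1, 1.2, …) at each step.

p(p(b))

1. m(p(q(p(b))), q(p(b)), p(b))  →  m(p(a), q(p(b)), p(b))   [R4 at 1.1]
2. m(p(a), q(p(b)), p(b))  →  m(p(a), a, p(b))   [R4 at 2]
3. m(p(a), a, p(b))  →  p(p(b))   [R2 at ε]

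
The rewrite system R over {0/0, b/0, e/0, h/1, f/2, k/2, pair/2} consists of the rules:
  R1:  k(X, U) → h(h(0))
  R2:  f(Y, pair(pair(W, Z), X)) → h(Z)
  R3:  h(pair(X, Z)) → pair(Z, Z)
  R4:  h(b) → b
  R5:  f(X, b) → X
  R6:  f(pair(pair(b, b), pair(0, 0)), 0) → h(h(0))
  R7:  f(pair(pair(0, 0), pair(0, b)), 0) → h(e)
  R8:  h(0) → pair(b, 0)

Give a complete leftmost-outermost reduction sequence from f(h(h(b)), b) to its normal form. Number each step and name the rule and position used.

b

1. f(h(h(b)), b)  →  h(h(b))   [R5 at ε]
2. h(h(b))  →  h(b)   [R4 at 1]
3. h(b)  →  b   [R4 at ε]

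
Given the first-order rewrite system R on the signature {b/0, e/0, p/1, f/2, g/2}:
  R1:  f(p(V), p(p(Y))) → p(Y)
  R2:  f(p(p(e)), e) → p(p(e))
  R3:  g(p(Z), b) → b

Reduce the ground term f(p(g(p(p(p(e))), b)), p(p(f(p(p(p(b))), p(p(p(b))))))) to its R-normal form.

1. f(p(g(p(p(p(e))), b)), p(p(f(p(p(p(b))), p(p(p(b)))))))  →  p(f(p(p(p(b))), p(p(p(b)))))   [R1 at ε]
2. p(f(p(p(p(b))), p(p(p(b)))))  →  p(p(p(b)))   [R1 at 1]

p(p(p(b)))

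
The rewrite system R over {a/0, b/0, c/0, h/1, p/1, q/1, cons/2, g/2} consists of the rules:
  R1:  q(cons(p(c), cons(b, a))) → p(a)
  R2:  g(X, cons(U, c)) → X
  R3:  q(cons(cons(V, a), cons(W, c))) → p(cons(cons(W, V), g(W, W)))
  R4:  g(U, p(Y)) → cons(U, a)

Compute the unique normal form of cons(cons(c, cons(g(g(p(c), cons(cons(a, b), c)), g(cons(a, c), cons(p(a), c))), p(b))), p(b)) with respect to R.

1. cons(cons(c, cons(g(g(p(c), cons(cons(a, b), c)), g(cons(a, c), cons(p(a), c))), p(b))), p(b))  →  cons(cons(c, cons(g(p(c), g(cons(a, c), cons(p(a), c))), p(b))), p(b))   [R2 at 1.2.1.1]
2. cons(cons(c, cons(g(p(c), g(cons(a, c), cons(p(a), c))), p(b))), p(b))  →  cons(cons(c, cons(g(p(c), cons(a, c)), p(b))), p(b))   [R2 at 1.2.1.2]
3. cons(cons(c, cons(g(p(c), cons(a, c)), p(b))), p(b))  →  cons(cons(c, cons(p(c), p(b))), p(b))   [R2 at 1.2.1]

cons(cons(c, cons(p(c), p(b))), p(b))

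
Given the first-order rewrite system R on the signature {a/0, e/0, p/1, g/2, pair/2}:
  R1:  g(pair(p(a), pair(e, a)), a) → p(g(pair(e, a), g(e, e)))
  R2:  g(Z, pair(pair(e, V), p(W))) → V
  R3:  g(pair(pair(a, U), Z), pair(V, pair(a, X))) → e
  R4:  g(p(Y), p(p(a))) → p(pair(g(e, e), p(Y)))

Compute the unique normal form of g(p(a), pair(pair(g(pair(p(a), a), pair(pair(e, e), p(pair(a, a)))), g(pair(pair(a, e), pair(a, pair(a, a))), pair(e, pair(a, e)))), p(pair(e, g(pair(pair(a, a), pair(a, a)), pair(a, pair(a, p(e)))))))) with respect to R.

1. g(p(a), pair(pair(g(pair(p(a), a), pair(pair(e, e), p(pair(a, a)))), g(pair(pair(a, e), pair(a, pair(a, a))), pair(e, pair(a, e)))), p(pair(e, g(pair(pair(a, a), pair(a, a)), pair(a, pair(a, p(e))))))))  →  g(p(a), pair(pair(e, g(pair(pair(a, e), pair(a, pair(a, a))), pair(e, pair(a, e)))), p(pair(e, g(pair(pair(a, a), pair(a, a)), pair(a, pair(a, p(e))))))))   [R2 at 2.1.1]
2. g(p(a), pair(pair(e, g(pair(pair(a, e), pair(a, pair(a, a))), pair(e, pair(a, e)))), p(pair(e, g(pair(pair(a, a), pair(a, a)), pair(a, pair(a, p(e))))))))  →  g(pair(pair(a, e), pair(a, pair(a, a))), pair(e, pair(a, e)))   [R2 at ε]
3. g(pair(pair(a, e), pair(a, pair(a, a))), pair(e, pair(a, e)))  →  e   [R3 at ε]

e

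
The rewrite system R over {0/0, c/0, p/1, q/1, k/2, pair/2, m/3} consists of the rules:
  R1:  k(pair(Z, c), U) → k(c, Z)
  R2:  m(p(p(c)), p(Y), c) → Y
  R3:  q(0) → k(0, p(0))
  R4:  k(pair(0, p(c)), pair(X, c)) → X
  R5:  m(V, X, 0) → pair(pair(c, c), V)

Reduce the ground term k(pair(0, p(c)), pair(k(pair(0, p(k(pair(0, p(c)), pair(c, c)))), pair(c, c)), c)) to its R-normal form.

c

1. k(pair(0, p(c)), pair(k(pair(0, p(k(pair(0, p(c)), pair(c, c)))), pair(c, c)), c))  →  k(pair(0, p(k(pair(0, p(c)), pair(c, c)))), pair(c, c))   [R4 at ε]
2. k(pair(0, p(k(pair(0, p(c)), pair(c, c)))), pair(c, c))  →  k(pair(0, p(c)), pair(c, c))   [R4 at 1.2.1]
3. k(pair(0, p(c)), pair(c, c))  →  c   [R4 at ε]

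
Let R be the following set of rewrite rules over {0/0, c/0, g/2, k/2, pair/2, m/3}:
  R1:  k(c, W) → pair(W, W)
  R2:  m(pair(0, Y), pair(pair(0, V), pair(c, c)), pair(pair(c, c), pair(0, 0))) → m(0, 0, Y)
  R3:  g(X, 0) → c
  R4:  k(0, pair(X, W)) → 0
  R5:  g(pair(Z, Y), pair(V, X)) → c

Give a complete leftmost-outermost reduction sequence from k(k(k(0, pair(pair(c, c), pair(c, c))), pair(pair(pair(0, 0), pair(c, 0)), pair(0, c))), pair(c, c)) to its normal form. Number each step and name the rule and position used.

1. k(k(k(0, pair(pair(c, c), pair(c, c))), pair(pair(pair(0, 0), pair(c, 0)), pair(0, c))), pair(c, c))  →  k(k(0, pair(pair(pair(0, 0), pair(c, 0)), pair(0, c))), pair(c, c))   [R4 at 1.1]
2. k(k(0, pair(pair(pair(0, 0), pair(c, 0)), pair(0, c))), pair(c, c))  →  k(0, pair(c, c))   [R4 at 1]
3. k(0, pair(c, c))  →  0   [R4 at ε]

0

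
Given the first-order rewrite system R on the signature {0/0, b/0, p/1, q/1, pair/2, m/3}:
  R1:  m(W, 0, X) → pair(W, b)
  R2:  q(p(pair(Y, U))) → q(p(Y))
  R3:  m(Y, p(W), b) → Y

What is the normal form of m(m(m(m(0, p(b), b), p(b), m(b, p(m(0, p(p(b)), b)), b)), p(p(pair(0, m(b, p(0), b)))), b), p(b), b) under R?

0

1. m(m(m(m(0, p(b), b), p(b), m(b, p(m(0, p(p(b)), b)), b)), p(p(pair(0, m(b, p(0), b)))), b), p(b), b)  →  m(m(m(0, p(b), b), p(b), m(b, p(m(0, p(p(b)), b)), b)), p(p(pair(0, m(b, p(0), b)))), b)   [R3 at ε]
2. m(m(m(0, p(b), b), p(b), m(b, p(m(0, p(p(b)), b)), b)), p(p(pair(0, m(b, p(0), b)))), b)  →  m(m(0, p(b), b), p(b), m(b, p(m(0, p(p(b)), b)), b))   [R3 at ε]
3. m(m(0, p(b), b), p(b), m(b, p(m(0, p(p(b)), b)), b))  →  m(0, p(b), m(b, p(m(0, p(p(b)), b)), b))   [R3 at 1]
4. m(0, p(b), m(b, p(m(0, p(p(b)), b)), b))  →  m(0, p(b), b)   [R3 at 3]
5. m(0, p(b), b)  →  0   [R3 at ε]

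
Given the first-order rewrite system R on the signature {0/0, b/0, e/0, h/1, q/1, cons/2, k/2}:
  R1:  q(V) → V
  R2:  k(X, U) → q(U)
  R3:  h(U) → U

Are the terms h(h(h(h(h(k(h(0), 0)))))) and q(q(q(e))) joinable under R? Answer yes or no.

Reduce t₁ = h(h(h(h(h(k(h(0), 0)))))):
1. h(h(h(h(h(k(h(0), 0))))))  →  h(h(h(h(k(h(0), 0)))))   [R3 at ε]
2. h(h(h(h(k(h(0), 0)))))  →  h(h(h(k(h(0), 0))))   [R3 at ε]
3. h(h(h(k(h(0), 0))))  →  h(h(k(h(0), 0)))   [R3 at ε]
4. h(h(k(h(0), 0)))  →  h(k(h(0), 0))   [R3 at ε]
5. h(k(h(0), 0))  →  k(h(0), 0)   [R3 at ε]
6. k(h(0), 0)  →  q(0)   [R2 at ε]
7. q(0)  →  0   [R1 at ε]

Reduce t₂ = q(q(q(e))):
1. q(q(q(e)))  →  q(q(e))   [R1 at ε]
2. q(q(e))  →  q(e)   [R1 at ε]
3. q(e)  →  e   [R1 at ε]

no — NF(t₁) = 0, NF(t₂) = e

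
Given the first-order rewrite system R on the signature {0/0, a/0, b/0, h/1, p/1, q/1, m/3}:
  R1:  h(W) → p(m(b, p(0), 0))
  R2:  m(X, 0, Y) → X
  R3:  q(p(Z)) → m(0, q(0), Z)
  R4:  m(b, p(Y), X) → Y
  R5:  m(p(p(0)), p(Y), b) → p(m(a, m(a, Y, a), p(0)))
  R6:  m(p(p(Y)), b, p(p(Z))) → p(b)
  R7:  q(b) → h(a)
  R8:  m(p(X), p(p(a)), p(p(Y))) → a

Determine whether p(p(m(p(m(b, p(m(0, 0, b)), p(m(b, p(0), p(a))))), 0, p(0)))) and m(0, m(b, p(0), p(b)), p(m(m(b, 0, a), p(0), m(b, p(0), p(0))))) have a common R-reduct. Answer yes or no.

Reduce t₁ = p(p(m(p(m(b, p(m(0, 0, b)), p(m(b, p(0), p(a))))), 0, p(0)))):
1. p(p(m(p(m(b, p(m(0, 0, b)), p(m(b, p(0), p(a))))), 0, p(0))))  →  p(p(p(m(b, p(m(0, 0, b)), p(m(b, p(0), p(a)))))))   [R2 at 1.1]
2. p(p(p(m(b, p(m(0, 0, b)), p(m(b, p(0), p(a)))))))  →  p(p(p(m(0, 0, b))))   [R4 at 1.1.1]
3. p(p(p(m(0, 0, b))))  →  p(p(p(0)))   [R2 at 1.1.1]

Reduce t₂ = m(0, m(b, p(0), p(b)), p(m(m(b, 0, a), p(0), m(b, p(0), p(0))))):
1. m(0, m(b, p(0), p(b)), p(m(m(b, 0, a), p(0), m(b, p(0), p(0)))))  →  m(0, 0, p(m(m(b, 0, a), p(0), m(b, p(0), p(0)))))   [R4 at 2]
2. m(0, 0, p(m(m(b, 0, a), p(0), m(b, p(0), p(0)))))  →  0   [R2 at ε]

no — NF(t₁) = p(p(p(0))), NF(t₂) = 0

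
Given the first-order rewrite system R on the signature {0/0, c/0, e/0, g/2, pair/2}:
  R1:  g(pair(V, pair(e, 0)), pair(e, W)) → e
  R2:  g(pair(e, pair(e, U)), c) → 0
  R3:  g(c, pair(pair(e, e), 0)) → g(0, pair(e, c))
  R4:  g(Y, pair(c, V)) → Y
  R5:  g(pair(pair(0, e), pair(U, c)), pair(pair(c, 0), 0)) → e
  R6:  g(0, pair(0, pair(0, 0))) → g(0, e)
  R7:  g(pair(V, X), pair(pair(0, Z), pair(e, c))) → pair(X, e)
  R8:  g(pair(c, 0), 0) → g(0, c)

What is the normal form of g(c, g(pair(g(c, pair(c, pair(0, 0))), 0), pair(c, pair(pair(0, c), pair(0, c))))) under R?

c

1. g(c, g(pair(g(c, pair(c, pair(0, 0))), 0), pair(c, pair(pair(0, c), pair(0, c)))))  →  g(c, pair(g(c, pair(c, pair(0, 0))), 0))   [R4 at 2]
2. g(c, pair(g(c, pair(c, pair(0, 0))), 0))  →  g(c, pair(c, 0))   [R4 at 2.1]
3. g(c, pair(c, 0))  →  c   [R4 at ε]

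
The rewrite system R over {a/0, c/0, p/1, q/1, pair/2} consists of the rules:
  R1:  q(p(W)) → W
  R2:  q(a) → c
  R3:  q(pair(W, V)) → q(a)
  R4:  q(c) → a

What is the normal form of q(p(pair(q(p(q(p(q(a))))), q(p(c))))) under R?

pair(c, c)

1. q(p(pair(q(p(q(p(q(a))))), q(p(c)))))  →  pair(q(p(q(p(q(a))))), q(p(c)))   [R1 at ε]
2. pair(q(p(q(p(q(a))))), q(p(c)))  →  pair(q(p(q(a))), q(p(c)))   [R1 at 1]
3. pair(q(p(q(a))), q(p(c)))  →  pair(q(a), q(p(c)))   [R1 at 1]
4. pair(q(a), q(p(c)))  →  pair(c, q(p(c)))   [R2 at 1]
5. pair(c, q(p(c)))  →  pair(c, c)   [R1 at 2]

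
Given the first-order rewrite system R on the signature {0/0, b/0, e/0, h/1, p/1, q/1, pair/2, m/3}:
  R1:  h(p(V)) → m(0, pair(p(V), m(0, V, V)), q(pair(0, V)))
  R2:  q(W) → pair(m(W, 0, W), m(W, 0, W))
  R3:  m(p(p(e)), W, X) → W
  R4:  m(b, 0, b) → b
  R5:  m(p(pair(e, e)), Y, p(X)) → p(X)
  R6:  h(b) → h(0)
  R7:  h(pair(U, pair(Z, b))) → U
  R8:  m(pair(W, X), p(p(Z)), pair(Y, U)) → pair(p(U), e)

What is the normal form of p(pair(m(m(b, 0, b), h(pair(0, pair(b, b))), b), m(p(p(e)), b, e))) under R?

p(pair(b, b))

1. p(pair(m(m(b, 0, b), h(pair(0, pair(b, b))), b), m(p(p(e)), b, e)))  →  p(pair(m(b, h(pair(0, pair(b, b))), b), m(p(p(e)), b, e)))   [R4 at 1.1.1]
2. p(pair(m(b, h(pair(0, pair(b, b))), b), m(p(p(e)), b, e)))  →  p(pair(m(b, 0, b), m(p(p(e)), b, e)))   [R7 at 1.1.2]
3. p(pair(m(b, 0, b), m(p(p(e)), b, e)))  →  p(pair(b, m(p(p(e)), b, e)))   [R4 at 1.1]
4. p(pair(b, m(p(p(e)), b, e)))  →  p(pair(b, b))   [R3 at 1.2]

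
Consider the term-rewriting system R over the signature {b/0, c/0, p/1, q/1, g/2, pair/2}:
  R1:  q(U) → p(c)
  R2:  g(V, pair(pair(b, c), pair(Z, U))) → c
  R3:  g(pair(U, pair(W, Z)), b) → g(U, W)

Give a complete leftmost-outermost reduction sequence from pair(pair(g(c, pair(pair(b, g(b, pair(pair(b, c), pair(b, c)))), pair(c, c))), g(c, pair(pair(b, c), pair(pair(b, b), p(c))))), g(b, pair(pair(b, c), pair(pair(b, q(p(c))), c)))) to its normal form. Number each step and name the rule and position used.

1. pair(pair(g(c, pair(pair(b, g(b, pair(pair(b, c), pair(b, c)))), pair(c, c))), g(c, pair(pair(b, c), pair(pair(b, b), p(c))))), g(b, pair(pair(b, c), pair(pair(b, q(p(c))), c))))  →  pair(pair(g(c, pair(pair(b, c), pair(c, c))), g(c, pair(pair(b, c), pair(pair(b, b), p(c))))), g(b, pair(pair(b, c), pair(pair(b, q(p(c))), c))))   [R2 at 1.1.2.1.2]
2. pair(pair(g(c, pair(pair(b, c), pair(c, c))), g(c, pair(pair(b, c), pair(pair(b, b), p(c))))), g(b, pair(pair(b, c), pair(pair(b, q(p(c))), c))))  →  pair(pair(c, g(c, pair(pair(b, c), pair(pair(b, b), p(c))))), g(b, pair(pair(b, c), pair(pair(b, q(p(c))), c))))   [R2 at 1.1]
3. pair(pair(c, g(c, pair(pair(b, c), pair(pair(b, b), p(c))))), g(b, pair(pair(b, c), pair(pair(b, q(p(c))), c))))  →  pair(pair(c, c), g(b, pair(pair(b, c), pair(pair(b, q(p(c))), c))))   [R2 at 1.2]
4. pair(pair(c, c), g(b, pair(pair(b, c), pair(pair(b, q(p(c))), c))))  →  pair(pair(c, c), c)   [R2 at 2]

pair(pair(c, c), c)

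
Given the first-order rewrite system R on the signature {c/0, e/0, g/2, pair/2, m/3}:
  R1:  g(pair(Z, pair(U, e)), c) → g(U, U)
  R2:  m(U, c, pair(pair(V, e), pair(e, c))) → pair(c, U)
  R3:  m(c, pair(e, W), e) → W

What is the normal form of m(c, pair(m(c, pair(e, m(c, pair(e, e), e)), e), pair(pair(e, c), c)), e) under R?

1. m(c, pair(m(c, pair(e, m(c, pair(e, e), e)), e), pair(pair(e, c), c)), e)  →  m(c, pair(m(c, pair(e, e), e), pair(pair(e, c), c)), e)   [R3 at 2.1]
2. m(c, pair(m(c, pair(e, e), e), pair(pair(e, c), c)), e)  →  m(c, pair(e, pair(pair(e, c), c)), e)   [R3 at 2.1]
3. m(c, pair(e, pair(pair(e, c), c)), e)  →  pair(pair(e, c), c)   [R3 at ε]

pair(pair(e, c), c)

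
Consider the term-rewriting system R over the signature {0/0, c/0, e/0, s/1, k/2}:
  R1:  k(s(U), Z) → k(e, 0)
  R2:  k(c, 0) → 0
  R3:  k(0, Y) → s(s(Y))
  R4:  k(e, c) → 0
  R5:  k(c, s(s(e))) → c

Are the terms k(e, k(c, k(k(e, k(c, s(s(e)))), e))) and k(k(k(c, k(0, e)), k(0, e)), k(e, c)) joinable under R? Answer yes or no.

Reduce t₁ = k(e, k(c, k(k(e, k(c, s(s(e)))), e))):
1. k(e, k(c, k(k(e, k(c, s(s(e)))), e)))  →  k(e, k(c, k(k(e, c), e)))   [R5 at 2.2.1.2]
2. k(e, k(c, k(k(e, c), e)))  →  k(e, k(c, k(0, e)))   [R4 at 2.2.1]
3. k(e, k(c, k(0, e)))  →  k(e, k(c, s(s(e))))   [R3 at 2.2]
4. k(e, k(c, s(s(e))))  →  k(e, c)   [R5 at 2]
5. k(e, c)  →  0   [R4 at ε]

Reduce t₂ = k(k(k(c, k(0, e)), k(0, e)), k(e, c)):
1. k(k(k(c, k(0, e)), k(0, e)), k(e, c))  →  k(k(k(c, s(s(e))), k(0, e)), k(e, c))   [R3 at 1.1.2]
2. k(k(k(c, s(s(e))), k(0, e)), k(e, c))  →  k(k(c, k(0, e)), k(e, c))   [R5 at 1.1]
3. k(k(c, k(0, e)), k(e, c))  →  k(k(c, s(s(e))), k(e, c))   [R3 at 1.2]
4. k(k(c, s(s(e))), k(e, c))  →  k(c, k(e, c))   [R5 at 1]
5. k(c, k(e, c))  →  k(c, 0)   [R4 at 2]
6. k(c, 0)  →  0   [R2 at ε]

yes — NF(t₁) = 0, NF(t₂) = 0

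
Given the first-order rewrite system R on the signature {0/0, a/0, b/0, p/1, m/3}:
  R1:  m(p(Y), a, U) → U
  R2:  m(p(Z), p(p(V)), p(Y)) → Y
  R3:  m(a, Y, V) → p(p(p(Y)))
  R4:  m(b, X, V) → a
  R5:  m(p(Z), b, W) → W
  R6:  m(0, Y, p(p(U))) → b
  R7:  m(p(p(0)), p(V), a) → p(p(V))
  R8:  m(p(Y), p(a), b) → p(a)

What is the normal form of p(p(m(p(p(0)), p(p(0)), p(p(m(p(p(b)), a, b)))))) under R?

p(p(p(b)))

1. p(p(m(p(p(0)), p(p(0)), p(p(m(p(p(b)), a, b))))))  →  p(p(p(m(p(p(b)), a, b))))   [R2 at 1.1]
2. p(p(p(m(p(p(b)), a, b))))  →  p(p(p(b)))   [R1 at 1.1.1]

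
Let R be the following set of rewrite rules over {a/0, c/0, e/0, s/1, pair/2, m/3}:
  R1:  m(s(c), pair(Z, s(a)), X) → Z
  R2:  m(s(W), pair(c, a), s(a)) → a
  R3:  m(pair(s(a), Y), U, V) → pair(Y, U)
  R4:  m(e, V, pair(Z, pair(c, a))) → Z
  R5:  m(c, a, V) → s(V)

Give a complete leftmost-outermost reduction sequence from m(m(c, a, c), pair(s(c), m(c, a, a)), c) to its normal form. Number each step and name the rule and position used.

s(c)

1. m(m(c, a, c), pair(s(c), m(c, a, a)), c)  →  m(s(c), pair(s(c), m(c, a, a)), c)   [R5 at 1]
2. m(s(c), pair(s(c), m(c, a, a)), c)  →  m(s(c), pair(s(c), s(a)), c)   [R5 at 2.2]
3. m(s(c), pair(s(c), s(a)), c)  →  s(c)   [R1 at ε]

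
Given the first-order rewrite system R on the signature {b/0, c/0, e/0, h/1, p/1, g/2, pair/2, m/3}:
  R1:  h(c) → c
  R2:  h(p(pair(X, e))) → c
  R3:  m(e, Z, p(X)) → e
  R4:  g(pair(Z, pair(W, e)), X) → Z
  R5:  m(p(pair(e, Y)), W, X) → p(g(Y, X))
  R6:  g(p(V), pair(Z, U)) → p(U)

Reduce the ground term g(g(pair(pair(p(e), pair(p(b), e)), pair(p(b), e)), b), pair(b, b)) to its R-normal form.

p(e)

1. g(g(pair(pair(p(e), pair(p(b), e)), pair(p(b), e)), b), pair(b, b))  →  g(pair(p(e), pair(p(b), e)), pair(b, b))   [R4 at 1]
2. g(pair(p(e), pair(p(b), e)), pair(b, b))  →  p(e)   [R4 at ε]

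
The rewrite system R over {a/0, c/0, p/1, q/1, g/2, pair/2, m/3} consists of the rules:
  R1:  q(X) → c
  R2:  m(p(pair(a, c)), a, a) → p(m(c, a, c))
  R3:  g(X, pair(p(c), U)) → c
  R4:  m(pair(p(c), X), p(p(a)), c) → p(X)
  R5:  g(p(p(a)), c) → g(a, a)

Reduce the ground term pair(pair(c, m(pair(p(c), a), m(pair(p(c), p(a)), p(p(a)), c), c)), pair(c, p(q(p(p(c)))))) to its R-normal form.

1. pair(pair(c, m(pair(p(c), a), m(pair(p(c), p(a)), p(p(a)), c), c)), pair(c, p(q(p(p(c))))))  →  pair(pair(c, m(pair(p(c), a), p(p(a)), c)), pair(c, p(q(p(p(c))))))   [R4 at 1.2.2]
2. pair(pair(c, m(pair(p(c), a), p(p(a)), c)), pair(c, p(q(p(p(c))))))  →  pair(pair(c, p(a)), pair(c, p(q(p(p(c))))))   [R4 at 1.2]
3. pair(pair(c, p(a)), pair(c, p(q(p(p(c))))))  →  pair(pair(c, p(a)), pair(c, p(c)))   [R1 at 2.2.1]

pair(pair(c, p(a)), pair(c, p(c)))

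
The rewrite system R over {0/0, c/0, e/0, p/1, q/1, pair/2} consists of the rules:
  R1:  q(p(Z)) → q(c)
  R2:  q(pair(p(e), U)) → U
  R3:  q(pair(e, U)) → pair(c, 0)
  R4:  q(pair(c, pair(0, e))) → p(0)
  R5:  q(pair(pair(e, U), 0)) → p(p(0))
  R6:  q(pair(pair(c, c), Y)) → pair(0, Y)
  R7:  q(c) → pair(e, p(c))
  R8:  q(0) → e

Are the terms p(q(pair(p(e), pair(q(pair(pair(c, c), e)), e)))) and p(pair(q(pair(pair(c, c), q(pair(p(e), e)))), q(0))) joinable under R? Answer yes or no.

Reduce t₁ = p(q(pair(p(e), pair(q(pair(pair(c, c), e)), e)))):
1. p(q(pair(p(e), pair(q(pair(pair(c, c), e)), e))))  →  p(pair(q(pair(pair(c, c), e)), e))   [R2 at 1]
2. p(pair(q(pair(pair(c, c), e)), e))  →  p(pair(pair(0, e), e))   [R6 at 1.1]

Reduce t₂ = p(pair(q(pair(pair(c, c), q(pair(p(e), e)))), q(0))):
1. p(pair(q(pair(pair(c, c), q(pair(p(e), e)))), q(0)))  →  p(pair(pair(0, q(pair(p(e), e))), q(0)))   [R6 at 1.1]
2. p(pair(pair(0, q(pair(p(e), e))), q(0)))  →  p(pair(pair(0, e), q(0)))   [R2 at 1.1.2]
3. p(pair(pair(0, e), q(0)))  →  p(pair(pair(0, e), e))   [R8 at 1.2]

yes — NF(t₁) = p(pair(pair(0, e), e)), NF(t₂) = p(pair(pair(0, e), e))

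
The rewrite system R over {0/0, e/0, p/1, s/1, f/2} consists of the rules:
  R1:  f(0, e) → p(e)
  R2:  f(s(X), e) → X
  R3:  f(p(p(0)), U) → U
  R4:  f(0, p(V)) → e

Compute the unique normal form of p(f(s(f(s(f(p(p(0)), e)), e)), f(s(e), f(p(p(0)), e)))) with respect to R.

1. p(f(s(f(s(f(p(p(0)), e)), e)), f(s(e), f(p(p(0)), e))))  →  p(f(s(f(p(p(0)), e)), f(s(e), f(p(p(0)), e))))   [R2 at 1.1.1]
2. p(f(s(f(p(p(0)), e)), f(s(e), f(p(p(0)), e))))  →  p(f(s(e), f(s(e), f(p(p(0)), e))))   [R3 at 1.1.1]
3. p(f(s(e), f(s(e), f(p(p(0)), e))))  →  p(f(s(e), f(s(e), e)))   [R3 at 1.2.2]
4. p(f(s(e), f(s(e), e)))  →  p(f(s(e), e))   [R2 at 1.2]
5. p(f(s(e), e))  →  p(e)   [R2 at 1]

p(e)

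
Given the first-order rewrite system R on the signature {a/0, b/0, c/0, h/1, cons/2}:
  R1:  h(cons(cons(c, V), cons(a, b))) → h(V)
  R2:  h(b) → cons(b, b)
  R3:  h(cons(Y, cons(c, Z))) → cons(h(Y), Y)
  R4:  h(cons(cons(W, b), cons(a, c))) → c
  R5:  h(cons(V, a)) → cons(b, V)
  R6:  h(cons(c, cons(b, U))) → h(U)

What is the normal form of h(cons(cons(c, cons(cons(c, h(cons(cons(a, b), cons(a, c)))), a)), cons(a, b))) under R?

1. h(cons(cons(c, cons(cons(c, h(cons(cons(a, b), cons(a, c)))), a)), cons(a, b)))  →  h(cons(cons(c, h(cons(cons(a, b), cons(a, c)))), a))   [R1 at ε]
2. h(cons(cons(c, h(cons(cons(a, b), cons(a, c)))), a))  →  cons(b, cons(c, h(cons(cons(a, b), cons(a, c)))))   [R5 at ε]
3. cons(b, cons(c, h(cons(cons(a, b), cons(a, c)))))  →  cons(b, cons(c, c))   [R4 at 2.2]

cons(b, cons(c, c))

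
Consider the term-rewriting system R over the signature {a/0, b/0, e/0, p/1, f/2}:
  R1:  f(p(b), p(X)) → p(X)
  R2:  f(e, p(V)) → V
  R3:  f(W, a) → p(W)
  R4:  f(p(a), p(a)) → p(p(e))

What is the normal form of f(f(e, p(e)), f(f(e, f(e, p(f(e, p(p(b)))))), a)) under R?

1. f(f(e, p(e)), f(f(e, f(e, p(f(e, p(p(b)))))), a))  →  f(e, f(f(e, f(e, p(f(e, p(p(b)))))), a))   [R2 at 1]
2. f(e, f(f(e, f(e, p(f(e, p(p(b)))))), a))  →  f(e, p(f(e, f(e, p(f(e, p(p(b))))))))   [R3 at 2]
3. f(e, p(f(e, f(e, p(f(e, p(p(b))))))))  →  f(e, f(e, p(f(e, p(p(b))))))   [R2 at ε]
4. f(e, f(e, p(f(e, p(p(b))))))  →  f(e, f(e, p(p(b))))   [R2 at 2]
5. f(e, f(e, p(p(b))))  →  f(e, p(b))   [R2 at 2]
6. f(e, p(b))  →  b   [R2 at ε]

b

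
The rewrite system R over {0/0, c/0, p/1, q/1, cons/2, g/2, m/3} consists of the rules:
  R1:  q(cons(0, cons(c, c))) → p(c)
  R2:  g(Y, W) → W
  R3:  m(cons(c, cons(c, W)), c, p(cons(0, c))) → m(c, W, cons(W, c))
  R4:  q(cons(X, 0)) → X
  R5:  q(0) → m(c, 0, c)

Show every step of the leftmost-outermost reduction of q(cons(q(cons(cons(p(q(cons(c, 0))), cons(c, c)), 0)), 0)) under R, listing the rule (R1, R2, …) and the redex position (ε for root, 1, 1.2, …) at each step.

cons(p(c), cons(c, c))

1. q(cons(q(cons(cons(p(q(cons(c, 0))), cons(c, c)), 0)), 0))  →  q(cons(cons(p(q(cons(c, 0))), cons(c, c)), 0))   [R4 at ε]
2. q(cons(cons(p(q(cons(c, 0))), cons(c, c)), 0))  →  cons(p(q(cons(c, 0))), cons(c, c))   [R4 at ε]
3. cons(p(q(cons(c, 0))), cons(c, c))  →  cons(p(c), cons(c, c))   [R4 at 1.1]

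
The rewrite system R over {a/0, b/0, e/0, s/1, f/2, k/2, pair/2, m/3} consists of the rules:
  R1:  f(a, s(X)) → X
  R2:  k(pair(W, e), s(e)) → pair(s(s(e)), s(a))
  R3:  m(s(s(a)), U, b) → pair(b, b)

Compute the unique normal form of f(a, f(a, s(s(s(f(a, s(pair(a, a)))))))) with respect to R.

1. f(a, f(a, s(s(s(f(a, s(pair(a, a))))))))  →  f(a, s(s(f(a, s(pair(a, a))))))   [R1 at 2]
2. f(a, s(s(f(a, s(pair(a, a))))))  →  s(f(a, s(pair(a, a))))   [R1 at ε]
3. s(f(a, s(pair(a, a))))  →  s(pair(a, a))   [R1 at 1]

s(pair(a, a))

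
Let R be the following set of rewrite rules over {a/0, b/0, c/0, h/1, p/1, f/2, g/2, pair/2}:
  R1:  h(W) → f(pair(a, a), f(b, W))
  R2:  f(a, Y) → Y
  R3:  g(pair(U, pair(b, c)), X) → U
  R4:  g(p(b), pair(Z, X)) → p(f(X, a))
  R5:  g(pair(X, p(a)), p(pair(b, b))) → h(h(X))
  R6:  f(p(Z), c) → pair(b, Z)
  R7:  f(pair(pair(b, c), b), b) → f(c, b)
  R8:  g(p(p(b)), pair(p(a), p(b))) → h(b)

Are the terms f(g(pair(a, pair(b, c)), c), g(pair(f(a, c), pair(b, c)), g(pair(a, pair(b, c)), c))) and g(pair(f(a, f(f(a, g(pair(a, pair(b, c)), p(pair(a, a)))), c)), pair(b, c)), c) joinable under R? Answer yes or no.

Reduce t₁ = f(g(pair(a, pair(b, c)), c), g(pair(f(a, c), pair(b, c)), g(pair(a, pair(b, c)), c))):
1. f(g(pair(a, pair(b, c)), c), g(pair(f(a, c), pair(b, c)), g(pair(a, pair(b, c)), c)))  →  f(a, g(pair(f(a, c), pair(b, c)), g(pair(a, pair(b, c)), c)))   [R3 at 1]
2. f(a, g(pair(f(a, c), pair(b, c)), g(pair(a, pair(b, c)), c)))  →  g(pair(f(a, c), pair(b, c)), g(pair(a, pair(b, c)), c))   [R2 at ε]
3. g(pair(f(a, c), pair(b, c)), g(pair(a, pair(b, c)), c))  →  f(a, c)   [R3 at ε]
4. f(a, c)  →  c   [R2 at ε]

Reduce t₂ = g(pair(f(a, f(f(a, g(pair(a, pair(b, c)), p(pair(a, a)))), c)), pair(b, c)), c):
1. g(pair(f(a, f(f(a, g(pair(a, pair(b, c)), p(pair(a, a)))), c)), pair(b, c)), c)  →  f(a, f(f(a, g(pair(a, pair(b, c)), p(pair(a, a)))), c))   [R3 at ε]
2. f(a, f(f(a, g(pair(a, pair(b, c)), p(pair(a, a)))), c))  →  f(f(a, g(pair(a, pair(b, c)), p(pair(a, a)))), c)   [R2 at ε]
3. f(f(a, g(pair(a, pair(b, c)), p(pair(a, a)))), c)  →  f(g(pair(a, pair(b, c)), p(pair(a, a))), c)   [R2 at 1]
4. f(g(pair(a, pair(b, c)), p(pair(a, a))), c)  →  f(a, c)   [R3 at 1]
5. f(a, c)  →  c   [R2 at ε]

yes — NF(t₁) = c, NF(t₂) = c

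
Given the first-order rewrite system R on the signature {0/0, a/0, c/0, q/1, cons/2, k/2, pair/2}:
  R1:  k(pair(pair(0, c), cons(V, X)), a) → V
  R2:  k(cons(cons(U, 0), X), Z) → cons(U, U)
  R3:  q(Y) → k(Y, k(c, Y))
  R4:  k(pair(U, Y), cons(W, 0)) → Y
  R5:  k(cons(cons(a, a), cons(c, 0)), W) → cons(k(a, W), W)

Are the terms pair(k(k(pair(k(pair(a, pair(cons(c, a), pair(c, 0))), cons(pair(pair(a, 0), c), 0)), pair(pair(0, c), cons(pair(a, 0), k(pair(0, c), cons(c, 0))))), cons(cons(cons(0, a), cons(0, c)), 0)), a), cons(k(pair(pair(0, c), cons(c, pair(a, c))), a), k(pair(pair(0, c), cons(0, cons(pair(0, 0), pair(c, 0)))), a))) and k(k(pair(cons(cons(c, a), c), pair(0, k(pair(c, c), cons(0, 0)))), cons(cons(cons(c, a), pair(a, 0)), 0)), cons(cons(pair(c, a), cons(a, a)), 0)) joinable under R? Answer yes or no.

no — NF(t₁) = pair(pair(a, 0), cons(c, 0)), NF(t₂) = c

Reduce t₁ = pair(k(k(pair(k(pair(a, pair(cons(c, a), pair(c, 0))), cons(pair(pair(a, 0), c), 0)), pair(pair(0, c), cons(pair(a, 0), k(pair(0, c), cons(c, 0))))), cons(cons(cons(0, a), cons(0, c)), 0)), a), cons(k(pair(pair(0, c), cons(c, pair(a, c))), a), k(pair(pair(0, c), cons(0, cons(pair(0, 0), pair(c, 0)))), a))):
1. pair(k(k(pair(k(pair(a, pair(cons(c, a), pair(c, 0))), cons(pair(pair(a, 0), c), 0)), pair(pair(0, c), cons(pair(a, 0), k(pair(0, c), cons(c, 0))))), cons(cons(cons(0, a), cons(0, c)), 0)), a), cons(k(pair(pair(0, c), cons(c, pair(a, c))), a), k(pair(pair(0, c), cons(0, cons(pair(0, 0), pair(c, 0)))), a)))  →  pair(k(pair(pair(0, c), cons(pair(a, 0), k(pair(0, c), cons(c, 0)))), a), cons(k(pair(pair(0, c), cons(c, pair(a, c))), a), k(pair(pair(0, c), cons(0, cons(pair(0, 0), pair(c, 0)))), a)))   [R4 at 1.1]
2. pair(k(pair(pair(0, c), cons(pair(a, 0), k(pair(0, c), cons(c, 0)))), a), cons(k(pair(pair(0, c), cons(c, pair(a, c))), a), k(pair(pair(0, c), cons(0, cons(pair(0, 0), pair(c, 0)))), a)))  →  pair(pair(a, 0), cons(k(pair(pair(0, c), cons(c, pair(a, c))), a), k(pair(pair(0, c), cons(0, cons(pair(0, 0), pair(c, 0)))), a)))   [R1 at 1]
3. pair(pair(a, 0), cons(k(pair(pair(0, c), cons(c, pair(a, c))), a), k(pair(pair(0, c), cons(0, cons(pair(0, 0), pair(c, 0)))), a)))  →  pair(pair(a, 0), cons(c, k(pair(pair(0, c), cons(0, cons(pair(0, 0), pair(c, 0)))), a)))   [R1 at 2.1]
4. pair(pair(a, 0), cons(c, k(pair(pair(0, c), cons(0, cons(pair(0, 0), pair(c, 0)))), a)))  →  pair(pair(a, 0), cons(c, 0))   [R1 at 2.2]

Reduce t₂ = k(k(pair(cons(cons(c, a), c), pair(0, k(pair(c, c), cons(0, 0)))), cons(cons(cons(c, a), pair(a, 0)), 0)), cons(cons(pair(c, a), cons(a, a)), 0)):
1. k(k(pair(cons(cons(c, a), c), pair(0, k(pair(c, c), cons(0, 0)))), cons(cons(cons(c, a), pair(a, 0)), 0)), cons(cons(pair(c, a), cons(a, a)), 0))  →  k(pair(0, k(pair(c, c), cons(0, 0))), cons(cons(pair(c, a), cons(a, a)), 0))   [R4 at 1]
2. k(pair(0, k(pair(c, c), cons(0, 0))), cons(cons(pair(c, a), cons(a, a)), 0))  →  k(pair(c, c), cons(0, 0))   [R4 at ε]
3. k(pair(c, c), cons(0, 0))  →  c   [R4 at ε]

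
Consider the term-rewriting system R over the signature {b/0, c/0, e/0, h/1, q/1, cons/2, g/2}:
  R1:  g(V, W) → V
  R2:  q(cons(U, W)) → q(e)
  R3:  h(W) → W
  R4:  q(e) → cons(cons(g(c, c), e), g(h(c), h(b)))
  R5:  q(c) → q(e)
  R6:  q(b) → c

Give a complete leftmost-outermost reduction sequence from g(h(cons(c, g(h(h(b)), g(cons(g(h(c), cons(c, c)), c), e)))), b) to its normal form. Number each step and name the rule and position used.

cons(c, b)

1. g(h(cons(c, g(h(h(b)), g(cons(g(h(c), cons(c, c)), c), e)))), b)  →  h(cons(c, g(h(h(b)), g(cons(g(h(c), cons(c, c)), c), e))))   [R1 at ε]
2. h(cons(c, g(h(h(b)), g(cons(g(h(c), cons(c, c)), c), e))))  →  cons(c, g(h(h(b)), g(cons(g(h(c), cons(c, c)), c), e)))   [R3 at ε]
3. cons(c, g(h(h(b)), g(cons(g(h(c), cons(c, c)), c), e)))  →  cons(c, h(h(b)))   [R1 at 2]
4. cons(c, h(h(b)))  →  cons(c, h(b))   [R3 at 2]
5. cons(c, h(b))  →  cons(c, b)   [R3 at 2]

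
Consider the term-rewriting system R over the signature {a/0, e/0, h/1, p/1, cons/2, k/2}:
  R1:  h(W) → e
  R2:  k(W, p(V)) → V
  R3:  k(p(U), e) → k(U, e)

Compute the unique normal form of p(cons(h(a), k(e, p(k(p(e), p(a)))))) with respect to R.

p(cons(e, a))

1. p(cons(h(a), k(e, p(k(p(e), p(a))))))  →  p(cons(e, k(e, p(k(p(e), p(a))))))   [R1 at 1.1]
2. p(cons(e, k(e, p(k(p(e), p(a))))))  →  p(cons(e, k(p(e), p(a))))   [R2 at 1.2]
3. p(cons(e, k(p(e), p(a))))  →  p(cons(e, a))   [R2 at 1.2]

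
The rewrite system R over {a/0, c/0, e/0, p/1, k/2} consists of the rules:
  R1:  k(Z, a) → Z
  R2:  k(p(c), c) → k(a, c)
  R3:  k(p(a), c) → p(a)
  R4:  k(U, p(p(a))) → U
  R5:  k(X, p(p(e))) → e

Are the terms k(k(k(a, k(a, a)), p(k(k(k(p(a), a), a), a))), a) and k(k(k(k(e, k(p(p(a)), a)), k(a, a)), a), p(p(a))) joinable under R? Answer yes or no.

Reduce t₁ = k(k(k(a, k(a, a)), p(k(k(k(p(a), a), a), a))), a):
1. k(k(k(a, k(a, a)), p(k(k(k(p(a), a), a), a))), a)  →  k(k(a, k(a, a)), p(k(k(k(p(a), a), a), a)))   [R1 at ε]
2. k(k(a, k(a, a)), p(k(k(k(p(a), a), a), a)))  →  k(k(a, a), p(k(k(k(p(a), a), a), a)))   [R1 at 1.2]
3. k(k(a, a), p(k(k(k(p(a), a), a), a)))  →  k(a, p(k(k(k(p(a), a), a), a)))   [R1 at 1]
4. k(a, p(k(k(k(p(a), a), a), a)))  →  k(a, p(k(k(p(a), a), a)))   [R1 at 2.1]
5. k(a, p(k(k(p(a), a), a)))  →  k(a, p(k(p(a), a)))   [R1 at 2.1]
6. k(a, p(k(p(a), a)))  →  k(a, p(p(a)))   [R1 at 2.1]
7. k(a, p(p(a)))  →  a   [R4 at ε]

Reduce t₂ = k(k(k(k(e, k(p(p(a)), a)), k(a, a)), a), p(p(a))):
1. k(k(k(k(e, k(p(p(a)), a)), k(a, a)), a), p(p(a)))  →  k(k(k(e, k(p(p(a)), a)), k(a, a)), a)   [R4 at ε]
2. k(k(k(e, k(p(p(a)), a)), k(a, a)), a)  →  k(k(e, k(p(p(a)), a)), k(a, a))   [R1 at ε]
3. k(k(e, k(p(p(a)), a)), k(a, a))  →  k(k(e, p(p(a))), k(a, a))   [R1 at 1.2]
4. k(k(e, p(p(a))), k(a, a))  →  k(e, k(a, a))   [R4 at 1]
5. k(e, k(a, a))  →  k(e, a)   [R1 at 2]
6. k(e, a)  →  e   [R1 at ε]

no — NF(t₁) = a, NF(t₂) = e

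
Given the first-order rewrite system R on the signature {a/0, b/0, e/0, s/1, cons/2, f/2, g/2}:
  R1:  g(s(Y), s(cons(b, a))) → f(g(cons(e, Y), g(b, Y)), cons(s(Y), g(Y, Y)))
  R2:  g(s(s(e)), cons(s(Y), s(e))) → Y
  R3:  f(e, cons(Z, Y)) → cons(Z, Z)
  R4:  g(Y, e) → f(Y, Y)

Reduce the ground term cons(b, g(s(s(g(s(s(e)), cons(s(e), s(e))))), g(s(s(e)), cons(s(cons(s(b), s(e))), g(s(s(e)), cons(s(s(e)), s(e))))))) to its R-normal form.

cons(b, b)

1. cons(b, g(s(s(g(s(s(e)), cons(s(e), s(e))))), g(s(s(e)), cons(s(cons(s(b), s(e))), g(s(s(e)), cons(s(s(e)), s(e)))))))  →  cons(b, g(s(s(e)), g(s(s(e)), cons(s(cons(s(b), s(e))), g(s(s(e)), cons(s(s(e)), s(e)))))))   [R2 at 2.1.1.1]
2. cons(b, g(s(s(e)), g(s(s(e)), cons(s(cons(s(b), s(e))), g(s(s(e)), cons(s(s(e)), s(e)))))))  →  cons(b, g(s(s(e)), g(s(s(e)), cons(s(cons(s(b), s(e))), s(e)))))   [R2 at 2.2.2.2]
3. cons(b, g(s(s(e)), g(s(s(e)), cons(s(cons(s(b), s(e))), s(e)))))  →  cons(b, g(s(s(e)), cons(s(b), s(e))))   [R2 at 2.2]
4. cons(b, g(s(s(e)), cons(s(b), s(e))))  →  cons(b, b)   [R2 at 2]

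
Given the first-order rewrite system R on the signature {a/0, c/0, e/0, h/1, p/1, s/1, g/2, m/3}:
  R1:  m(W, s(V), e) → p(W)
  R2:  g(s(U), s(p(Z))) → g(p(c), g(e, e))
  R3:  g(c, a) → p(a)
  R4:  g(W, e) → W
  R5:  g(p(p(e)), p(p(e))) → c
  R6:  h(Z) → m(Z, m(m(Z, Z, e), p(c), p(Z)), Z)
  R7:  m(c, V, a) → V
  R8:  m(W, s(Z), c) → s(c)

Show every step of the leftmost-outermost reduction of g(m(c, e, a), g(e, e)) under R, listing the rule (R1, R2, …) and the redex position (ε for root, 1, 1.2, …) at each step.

1. g(m(c, e, a), g(e, e))  →  g(e, g(e, e))   [R7 at 1]
2. g(e, g(e, e))  →  g(e, e)   [R4 at 2]
3. g(e, e)  →  e   [R4 at ε]

e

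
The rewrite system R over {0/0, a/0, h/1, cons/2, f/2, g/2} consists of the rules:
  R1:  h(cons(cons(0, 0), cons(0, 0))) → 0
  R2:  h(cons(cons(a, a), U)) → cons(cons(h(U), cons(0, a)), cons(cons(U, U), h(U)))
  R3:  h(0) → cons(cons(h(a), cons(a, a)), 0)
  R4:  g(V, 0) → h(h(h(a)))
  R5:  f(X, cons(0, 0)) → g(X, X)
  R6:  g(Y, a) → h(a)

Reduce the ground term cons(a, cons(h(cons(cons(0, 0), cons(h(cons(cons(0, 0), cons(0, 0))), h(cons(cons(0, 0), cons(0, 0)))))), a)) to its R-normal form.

1. cons(a, cons(h(cons(cons(0, 0), cons(h(cons(cons(0, 0), cons(0, 0))), h(cons(cons(0, 0), cons(0, 0)))))), a))  →  cons(a, cons(h(cons(cons(0, 0), cons(0, h(cons(cons(0, 0), cons(0, 0)))))), a))   [R1 at 2.1.1.2.1]
2. cons(a, cons(h(cons(cons(0, 0), cons(0, h(cons(cons(0, 0), cons(0, 0)))))), a))  →  cons(a, cons(h(cons(cons(0, 0), cons(0, 0))), a))   [R1 at 2.1.1.2.2]
3. cons(a, cons(h(cons(cons(0, 0), cons(0, 0))), a))  →  cons(a, cons(0, a))   [R1 at 2.1]

cons(a, cons(0, a))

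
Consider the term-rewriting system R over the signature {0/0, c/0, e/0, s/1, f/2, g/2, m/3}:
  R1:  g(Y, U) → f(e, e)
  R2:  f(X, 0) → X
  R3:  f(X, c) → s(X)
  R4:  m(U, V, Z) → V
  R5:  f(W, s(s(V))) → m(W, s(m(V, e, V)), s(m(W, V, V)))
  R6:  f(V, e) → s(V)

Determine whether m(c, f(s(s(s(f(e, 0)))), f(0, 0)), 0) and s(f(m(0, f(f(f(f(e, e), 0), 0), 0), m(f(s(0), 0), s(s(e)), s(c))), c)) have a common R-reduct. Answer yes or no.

Reduce t₁ = m(c, f(s(s(s(f(e, 0)))), f(0, 0)), 0):
1. m(c, f(s(s(s(f(e, 0)))), f(0, 0)), 0)  →  f(s(s(s(f(e, 0)))), f(0, 0))   [R4 at ε]
2. f(s(s(s(f(e, 0)))), f(0, 0))  →  f(s(s(s(e))), f(0, 0))   [R2 at 1.1.1.1]
3. f(s(s(s(e))), f(0, 0))  →  f(s(s(s(e))), 0)   [R2 at 2]
4. f(s(s(s(e))), 0)  →  s(s(s(e)))   [R2 at ε]

Reduce t₂ = s(f(m(0, f(f(f(f(e, e), 0), 0), 0), m(f(s(0), 0), s(s(e)), s(c))), c)):
1. s(f(m(0, f(f(f(f(e, e), 0), 0), 0), m(f(s(0), 0), s(s(e)), s(c))), c))  →  s(s(m(0, f(f(f(f(e, e), 0), 0), 0), m(f(s(0), 0), s(s(e)), s(c)))))   [R3 at 1]
2. s(s(m(0, f(f(f(f(e, e), 0), 0), 0), m(f(s(0), 0), s(s(e)), s(c)))))  →  s(s(f(f(f(f(e, e), 0), 0), 0)))   [R4 at 1.1]
3. s(s(f(f(f(f(e, e), 0), 0), 0)))  →  s(s(f(f(f(e, e), 0), 0)))   [R2 at 1.1]
4. s(s(f(f(f(e, e), 0), 0)))  →  s(s(f(f(e, e), 0)))   [R2 at 1.1]
5. s(s(f(f(e, e), 0)))  →  s(s(f(e, e)))   [R2 at 1.1]
6. s(s(f(e, e)))  →  s(s(s(e)))   [R6 at 1.1]

yes — NF(t₁) = s(s(s(e))), NF(t₂) = s(s(s(e)))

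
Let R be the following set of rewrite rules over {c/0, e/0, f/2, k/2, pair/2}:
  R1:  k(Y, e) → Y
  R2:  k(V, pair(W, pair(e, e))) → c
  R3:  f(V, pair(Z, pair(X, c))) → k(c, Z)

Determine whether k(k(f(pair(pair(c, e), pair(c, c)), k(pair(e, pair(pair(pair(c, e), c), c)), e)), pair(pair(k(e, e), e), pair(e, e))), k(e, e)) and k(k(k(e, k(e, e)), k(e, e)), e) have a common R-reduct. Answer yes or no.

no — NF(t₁) = c, NF(t₂) = e

Reduce t₁ = k(k(f(pair(pair(c, e), pair(c, c)), k(pair(e, pair(pair(pair(c, e), c), c)), e)), pair(pair(k(e, e), e), pair(e, e))), k(e, e)):
1. k(k(f(pair(pair(c, e), pair(c, c)), k(pair(e, pair(pair(pair(c, e), c), c)), e)), pair(pair(k(e, e), e), pair(e, e))), k(e, e))  →  k(c, k(e, e))   [R2 at 1]
2. k(c, k(e, e))  →  k(c, e)   [R1 at 2]
3. k(c, e)  →  c   [R1 at ε]

Reduce t₂ = k(k(k(e, k(e, e)), k(e, e)), e):
1. k(k(k(e, k(e, e)), k(e, e)), e)  →  k(k(e, k(e, e)), k(e, e))   [R1 at ε]
2. k(k(e, k(e, e)), k(e, e))  →  k(k(e, e), k(e, e))   [R1 at 1.2]
3. k(k(e, e), k(e, e))  →  k(e, k(e, e))   [R1 at 1]
4. k(e, k(e, e))  →  k(e, e)   [R1 at 2]
5. k(e, e)  →  e   [R1 at ε]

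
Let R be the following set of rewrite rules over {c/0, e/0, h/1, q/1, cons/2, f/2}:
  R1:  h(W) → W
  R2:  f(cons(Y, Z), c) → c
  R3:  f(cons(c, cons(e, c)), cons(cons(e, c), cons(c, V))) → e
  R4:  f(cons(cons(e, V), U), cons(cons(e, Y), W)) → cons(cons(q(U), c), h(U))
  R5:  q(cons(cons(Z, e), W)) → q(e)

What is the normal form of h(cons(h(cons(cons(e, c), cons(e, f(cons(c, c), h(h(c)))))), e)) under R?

1. h(cons(h(cons(cons(e, c), cons(e, f(cons(c, c), h(h(c)))))), e))  →  cons(h(cons(cons(e, c), cons(e, f(cons(c, c), h(h(c)))))), e)   [R1 at ε]
2. cons(h(cons(cons(e, c), cons(e, f(cons(c, c), h(h(c)))))), e)  →  cons(cons(cons(e, c), cons(e, f(cons(c, c), h(h(c))))), e)   [R1 at 1]
3. cons(cons(cons(e, c), cons(e, f(cons(c, c), h(h(c))))), e)  →  cons(cons(cons(e, c), cons(e, f(cons(c, c), h(c)))), e)   [R1 at 1.2.2.2]
4. cons(cons(cons(e, c), cons(e, f(cons(c, c), h(c)))), e)  →  cons(cons(cons(e, c), cons(e, f(cons(c, c), c))), e)   [R1 at 1.2.2.2]
5. cons(cons(cons(e, c), cons(e, f(cons(c, c), c))), e)  →  cons(cons(cons(e, c), cons(e, c)), e)   [R2 at 1.2.2]

cons(cons(cons(e, c), cons(e, c)), e)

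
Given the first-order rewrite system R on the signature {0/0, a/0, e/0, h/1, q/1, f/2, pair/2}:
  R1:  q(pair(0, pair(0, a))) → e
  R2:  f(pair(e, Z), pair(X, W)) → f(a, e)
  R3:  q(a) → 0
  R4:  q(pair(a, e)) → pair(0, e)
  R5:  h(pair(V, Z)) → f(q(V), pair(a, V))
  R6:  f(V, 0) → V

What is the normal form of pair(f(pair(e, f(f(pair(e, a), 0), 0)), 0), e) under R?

pair(pair(e, pair(e, a)), e)

1. pair(f(pair(e, f(f(pair(e, a), 0), 0)), 0), e)  →  pair(pair(e, f(f(pair(e, a), 0), 0)), e)   [R6 at 1]
2. pair(pair(e, f(f(pair(e, a), 0), 0)), e)  →  pair(pair(e, f(pair(e, a), 0)), e)   [R6 at 1.2]
3. pair(pair(e, f(pair(e, a), 0)), e)  →  pair(pair(e, pair(e, a)), e)   [R6 at 1.2]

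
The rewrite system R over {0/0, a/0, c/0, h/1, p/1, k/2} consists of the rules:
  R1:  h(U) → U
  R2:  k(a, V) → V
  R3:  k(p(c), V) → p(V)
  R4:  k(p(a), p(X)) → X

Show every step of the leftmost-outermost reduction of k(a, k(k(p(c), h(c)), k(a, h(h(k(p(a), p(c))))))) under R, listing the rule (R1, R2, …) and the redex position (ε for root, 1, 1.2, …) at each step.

p(c)

1. k(a, k(k(p(c), h(c)), k(a, h(h(k(p(a), p(c)))))))  →  k(k(p(c), h(c)), k(a, h(h(k(p(a), p(c))))))   [R2 at ε]
2. k(k(p(c), h(c)), k(a, h(h(k(p(a), p(c))))))  →  k(p(h(c)), k(a, h(h(k(p(a), p(c))))))   [R3 at 1]
3. k(p(h(c)), k(a, h(h(k(p(a), p(c))))))  →  k(p(c), k(a, h(h(k(p(a), p(c))))))   [R1 at 1.1]
4. k(p(c), k(a, h(h(k(p(a), p(c))))))  →  p(k(a, h(h(k(p(a), p(c))))))   [R3 at ε]
5. p(k(a, h(h(k(p(a), p(c))))))  →  p(h(h(k(p(a), p(c)))))   [R2 at 1]
6. p(h(h(k(p(a), p(c)))))  →  p(h(k(p(a), p(c))))   [R1 at 1]
7. p(h(k(p(a), p(c))))  →  p(k(p(a), p(c)))   [R1 at 1]
8. p(k(p(a), p(c)))  →  p(c)   [R4 at 1]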